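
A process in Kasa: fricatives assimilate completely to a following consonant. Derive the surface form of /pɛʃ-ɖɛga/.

/ʃ/ is the segment targeted by the rule; it sits immediately before /ɖ/, so it assimilates completely and surfaces as [ɖ].

[pɛɖɖɛga]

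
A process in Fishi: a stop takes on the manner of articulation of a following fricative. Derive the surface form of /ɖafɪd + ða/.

[ɖafɪzða]

The rule targets /d/ (voiced alveolar stop), which sits before the trigger /ð/ (fricative).
The voiced alveolar fricative is [z], so /d/ → [z].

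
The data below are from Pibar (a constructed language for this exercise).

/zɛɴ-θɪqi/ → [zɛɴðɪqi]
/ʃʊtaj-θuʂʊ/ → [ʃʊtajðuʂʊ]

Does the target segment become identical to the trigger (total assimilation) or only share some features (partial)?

partial assimilation

The segment that alternates is /θ/, which surfaces as [ð] when adjacent to /ɴ/.
The change voiceless → voiced matches the voicing of the preceding /ɴ/, identifying this as voicing assimilation.
Place and manner are unchanged, so the assimilation is partial, not total.
The same holds elsewhere in the data: /θ/ → [ð] after /j/ (voiceless → voiced, matching voiced) — only voicing changes, and always toward the preceding segment.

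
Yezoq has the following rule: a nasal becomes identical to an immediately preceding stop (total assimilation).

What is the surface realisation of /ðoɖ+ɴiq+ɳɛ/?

/ɴ/ is the segment targeted by the rule; it sits immediately after /ɖ/, so it assimilates completely and surfaces as [ɖ].
The same rule applies at the second boundary: /ɳ/ → [q] next to /q/.

[ðoɖɖiqqɛ]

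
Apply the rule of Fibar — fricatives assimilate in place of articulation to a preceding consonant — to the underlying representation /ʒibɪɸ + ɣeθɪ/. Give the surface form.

[ʒibɪɸβeθɪ]

/ɣ/ is a voiced velar fricative. The preceding trigger /ɸ/ is bilabial, so /ɣ/ must become bilabial as well.
A voiced bilabial fricative is [β], so the surface segment is [β].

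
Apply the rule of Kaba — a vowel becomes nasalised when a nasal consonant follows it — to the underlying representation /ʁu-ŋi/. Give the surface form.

The vowel /u/ is adjacent to the following nasal /ŋ/, so it acquires [+nasal] and surfaces as [ũ].

[ʁũŋi]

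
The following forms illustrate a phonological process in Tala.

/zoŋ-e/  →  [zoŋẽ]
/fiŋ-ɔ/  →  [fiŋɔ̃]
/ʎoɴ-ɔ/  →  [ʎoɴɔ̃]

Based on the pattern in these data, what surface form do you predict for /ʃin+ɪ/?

The data show progressive nasality assimilation (vowel nasalisation): /e/ → [ẽ] after /ŋ/; /ɔ/ → [ɔ̃] after /ŋ/; /ɔ/ → [ɔ̃] after /ɴ/ — a vowel is nasalised by an immediately preceding nasal consonant.
/ɪ/ sits next to the nasal /n/ and is therefore nasalised to [ɪ̃].

[ʃinɪ̃]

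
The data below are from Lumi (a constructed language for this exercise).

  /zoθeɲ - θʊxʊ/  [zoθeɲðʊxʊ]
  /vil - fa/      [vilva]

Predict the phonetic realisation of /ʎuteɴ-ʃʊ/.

[ʎuteɴʒʊ]

The data show progressive voicing assimilation: /θ/ → [ð] after /ɲ/; /f/ → [v] after /l/. In each pair only voicing changes, matching the preceding consonant, while place and manner stay constant.
/ʃ/ is a voiceless postalveolar fricative. The preceding trigger /ɴ/ is voiced, so /ʃ/ must become voiced as well.
A voiced postalveolar fricative is [ʒ], so the surface segment is [ʒ].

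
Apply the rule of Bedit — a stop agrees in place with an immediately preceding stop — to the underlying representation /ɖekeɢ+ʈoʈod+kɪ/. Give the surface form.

The rule targets /ʈ/ (voiceless retroflex stop), which sits after the trigger /ɢ/ (uvular).
Changing only its place to uvular gives [q] — the voiceless uvular stop.
At the second juncture, /k/ likewise becomes [t] adjacent to /d/.

[ɖekeɢqoʈodtɪ]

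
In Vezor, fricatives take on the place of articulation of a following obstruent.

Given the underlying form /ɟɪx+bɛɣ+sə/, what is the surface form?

[ɟɪɸbɛzsə]

/x/ is a voiceless velar fricative. The following trigger /b/ is bilabial, so /x/ must become bilabial as well.
A voiceless bilabial fricative is [ɸ], so the surface segment is [ɸ].
The same rule applies at the second boundary: /ɣ/ → [z] next to /s/.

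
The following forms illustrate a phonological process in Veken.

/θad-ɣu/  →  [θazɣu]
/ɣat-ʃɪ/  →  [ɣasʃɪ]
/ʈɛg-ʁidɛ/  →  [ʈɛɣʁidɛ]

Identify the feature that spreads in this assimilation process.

Underlying /d/ is realised as [z] next to /ɣ/; /ɣ/ itself does not change.
/d/ is a stop while /ɣ/ is a fricative; the output [z] is a fricative, matching the trigger — so the feature that spreads is manner.
Checking the remaining alternations: /t/ → [s] before /ʃ/ (stop → fricative, matching a fricative); /g/ → [ɣ] before /ʁ/ (stop → fricative, matching a fricative) — only manner changes, and always toward the following segment.

manner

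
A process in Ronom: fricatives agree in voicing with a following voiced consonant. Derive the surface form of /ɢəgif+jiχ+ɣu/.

[ɢəgivjiʁɣu]

The rule targets /f/ (voiceless labiodental fricative), which sits before the trigger /j/ (voiced).
The voiced labiodental fricative is [v], so /f/ → [v].
The same rule applies at the second boundary: /χ/ → [ʁ] next to /ɣ/.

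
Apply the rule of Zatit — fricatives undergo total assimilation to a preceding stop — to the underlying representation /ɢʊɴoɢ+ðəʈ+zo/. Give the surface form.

[ɢʊɴoɢɢəʈʈo]

/ð/ is the segment targeted by the rule; it sits immediately after /ɢ/, so it assimilates completely and surfaces as [ɢ].
At the second juncture, /z/ likewise becomes [ʈ] adjacent to /ʈ/.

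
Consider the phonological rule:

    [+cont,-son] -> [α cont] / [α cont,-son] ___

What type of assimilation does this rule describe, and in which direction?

progressive manner assimilation

The rule copies [cont] (continuancy) from the environment onto the target fricatives; since [±cont] encodes the stop/fricative manner contrast, the assimilating dimension is manner.
Since the environment is written before the underscore, the trigger precedes the target; the direction is progressive.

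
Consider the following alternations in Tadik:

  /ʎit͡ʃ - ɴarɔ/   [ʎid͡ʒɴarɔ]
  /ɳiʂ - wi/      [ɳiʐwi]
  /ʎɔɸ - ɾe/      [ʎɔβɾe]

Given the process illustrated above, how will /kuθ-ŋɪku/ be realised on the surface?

The data show regressive voicing assimilation: /t͡ʃ/ → [d͡ʒ] before /ɴ/; /ʂ/ → [ʐ] before /w/; /ɸ/ → [β] before /ɾ/. In each pair only voicing changes, matching the following consonant, while place and manner stay constant.
The rule targets /θ/ (voiceless dental fricative), which sits before the trigger /ŋ/ (voiced).
Changing only its voicing to voiced gives [ð] — the voiced dental fricative.

[kuðŋɪku]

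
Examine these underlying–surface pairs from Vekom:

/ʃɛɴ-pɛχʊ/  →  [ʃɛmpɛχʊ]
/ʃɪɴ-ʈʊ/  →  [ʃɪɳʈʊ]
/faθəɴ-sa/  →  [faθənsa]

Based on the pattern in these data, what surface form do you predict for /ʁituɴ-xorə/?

[ʁituŋxorə]

The data show regressive place assimilation: /ɴ/ → [m] before /p/; /ɴ/ → [ɳ] before /ʈ/; /ɴ/ → [n] before /s/. In each pair only place changes, matching the following consonant, while manner and voice stay constant.
/ɴ/ is a voiced uvular nasal. The following trigger /x/ is velar, so /ɴ/ must become velar as well.
The voiced velar nasal is [ŋ], so /ɴ/ → [ŋ].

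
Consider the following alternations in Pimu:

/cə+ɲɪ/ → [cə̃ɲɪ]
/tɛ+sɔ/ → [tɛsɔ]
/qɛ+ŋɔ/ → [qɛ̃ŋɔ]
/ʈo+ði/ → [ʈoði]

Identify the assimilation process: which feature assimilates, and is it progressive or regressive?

regressive nasality assimilation (vowel nasalisation)

The vowel /ə/ surfaces as nasalised [ə̃] next to the following nasal /ɲ/ — it has acquired the [+nasal] feature of its neighbour.
The other form shows the same pattern: /ɛ/ → [ɛ̃] before /ŋ/ — each time a vowel is nasalised next to a following nasal.
No change occurs in [tɛsɔ], [ʈoði] because the vowel at the boundary is adjacent to an oral consonant, not a nasal (/ɛ/ next to /s/; /o/ next to /ð/).
Because the conditioning nasal is to the right of the vowel that changes, the process is regressive (anticipatory).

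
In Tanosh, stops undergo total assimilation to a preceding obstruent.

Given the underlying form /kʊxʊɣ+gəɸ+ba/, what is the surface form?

[kʊxʊɣɣəɸɸa]

/g/ is the segment targeted by the rule; it sits immediately after /ɣ/, so it assimilates completely and surfaces as [ɣ].
At the second juncture, /b/ likewise becomes [ɸ] adjacent to /ɸ/.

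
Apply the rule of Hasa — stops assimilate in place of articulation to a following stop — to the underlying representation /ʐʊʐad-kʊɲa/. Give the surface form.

[ʐʊʐagkʊɲa]

The rule targets /d/ (voiced alveolar stop), which sits before the trigger /k/ (velar).
The voiced velar stop is [g], so /d/ → [g].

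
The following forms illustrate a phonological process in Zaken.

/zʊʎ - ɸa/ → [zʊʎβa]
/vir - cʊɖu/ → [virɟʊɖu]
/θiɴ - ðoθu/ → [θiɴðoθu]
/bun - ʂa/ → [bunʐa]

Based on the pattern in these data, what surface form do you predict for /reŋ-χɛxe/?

The data show progressive voicing assimilation: /ɸ/ → [β] after /ʎ/; /c/ → [ɟ] after /r/; /ʂ/ → [ʐ] after /n/. In each pair only voicing changes, matching the preceding consonant, while place and manner stay constant.
Nothing changes in [θiɴðoθu]: there the adjacent consonants already agree in voicing (/ð/ and /ɴ/ are both voiced), so this form is consistent with the same rule.
/χ/ is a voiceless uvular fricative. The preceding trigger /ŋ/ is voiced, so /χ/ must become voiced as well.
The voiced uvular fricative is [ʁ], so /χ/ → [ʁ].

[reŋʁɛxe]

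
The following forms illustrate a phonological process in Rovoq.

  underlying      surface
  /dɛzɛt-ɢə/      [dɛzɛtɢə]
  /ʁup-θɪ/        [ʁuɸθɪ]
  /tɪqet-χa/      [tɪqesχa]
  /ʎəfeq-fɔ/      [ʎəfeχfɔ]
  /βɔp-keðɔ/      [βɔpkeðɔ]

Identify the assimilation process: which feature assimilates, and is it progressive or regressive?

The segment that alternates is /p/, which surfaces as [ɸ] when adjacent to /θ/.
/p/ is a stop while /θ/ is a fricative; the output [ɸ] is a fricative, matching the trigger — so the feature that spreads is manner.
Place and voice are unchanged, so the assimilation is partial, not total.
Checking the remaining alternations: /t/ → [s] before /χ/ (stop → fricative, matching a fricative); /q/ → [χ] before /f/ (stop → fricative, matching a fricative) — only manner changes, and always toward the following segment.
Nothing changes in [dɛzɛtɢə], [βɔpkeðɔ]: there the adjacent consonants already agree in manner (/t/ and /ɢ/ are both stops; /p/ and /k/ are both stops), so these forms are consistent with the same rule.
Since the segment that changes precedes the conditioning segment, the assimilation is regressive.

regressive manner assimilation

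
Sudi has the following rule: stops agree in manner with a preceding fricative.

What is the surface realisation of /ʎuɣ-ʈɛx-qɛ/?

[ʎuɣʂɛxχɛ]

/ʈ/ is a voiceless retroflex stop. The preceding trigger /ɣ/ is a fricative, so /ʈ/ must become a fricative as well.
Changing only its manner to fricative gives [ʂ] — the voiceless retroflex fricative.
At the second juncture, /q/ likewise becomes [χ] adjacent to /x/.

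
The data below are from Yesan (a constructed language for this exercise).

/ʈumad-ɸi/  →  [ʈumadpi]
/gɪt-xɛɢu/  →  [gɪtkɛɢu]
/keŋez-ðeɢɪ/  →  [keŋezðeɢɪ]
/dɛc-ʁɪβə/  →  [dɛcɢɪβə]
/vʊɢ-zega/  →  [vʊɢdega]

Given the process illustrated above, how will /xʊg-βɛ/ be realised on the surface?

The data show progressive manner assimilation: /ɸ/ → [p] after /d/; /x/ → [k] after /t/; /ʁ/ → [ɢ] after /c/; /z/ → [d] after /ɢ/. In each pair only manner changes, matching the preceding consonant, while place and voice stay constant.
No alternation appears in [keŋezðeɢɪ]: there the adjacent consonants already agree in manner (/ð/ and /z/ are both fricatives), so this form is consistent with the same rule.
The rule targets /β/ (voiced bilabial fricative), which sits after the trigger /g/ (stop).
A voiced bilabial stop is [b], so the surface segment is [b].

[xʊgbɛ]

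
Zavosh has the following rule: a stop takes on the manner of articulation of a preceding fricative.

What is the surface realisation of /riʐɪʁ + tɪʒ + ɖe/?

The rule targets /t/ (voiceless alveolar stop), which sits after the trigger /ʁ/ (fricative).
Changing only its manner to fricative gives [s] — the voiceless alveolar fricative.
At the second juncture, /ɖ/ likewise becomes [ʐ] adjacent to /ʒ/.

[riʐɪʁsɪʒʐe]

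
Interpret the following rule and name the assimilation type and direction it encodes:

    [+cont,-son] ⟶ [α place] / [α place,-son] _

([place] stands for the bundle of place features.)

progressive place assimilation

The shared variable α links the value of the place features (abbreviated [place]) on the target to the same value on the neighbouring segment, so place is the feature that assimilates.
The conditioning segment sits to the left of the focus bar, meaning the trigger precedes the segment that changes — progressive assimilation.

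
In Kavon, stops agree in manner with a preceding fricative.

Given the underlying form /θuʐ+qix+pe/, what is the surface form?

/q/ is a voiceless uvular stop. The preceding trigger /ʐ/ is a fricative, so /q/ must become a fricative as well.
Changing only its manner to fricative gives [χ] — the voiceless uvular fricative.
At the second juncture, /p/ likewise becomes [ɸ] adjacent to /x/.

[θuʐχixɸe]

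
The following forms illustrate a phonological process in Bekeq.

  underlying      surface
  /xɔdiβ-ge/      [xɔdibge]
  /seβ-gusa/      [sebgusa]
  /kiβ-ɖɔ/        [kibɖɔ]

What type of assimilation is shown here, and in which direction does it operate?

The segment that alternates is /β/, which surfaces as [b] when adjacent to /g/.
/β/ is a fricative while /g/ is a stop; the output [b] is a stop, matching the trigger — so the feature that spreads is manner.
Place and voice are unchanged, so the assimilation is partial, not total.
The other alternating form patterns the same way: /β/ → [b] before /ɖ/ (fricative → stop, matching a stop) — only manner changes, and always toward the following segment.
Since the segment that changes precedes the conditioning segment, the assimilation is regressive.

regressive manner assimilation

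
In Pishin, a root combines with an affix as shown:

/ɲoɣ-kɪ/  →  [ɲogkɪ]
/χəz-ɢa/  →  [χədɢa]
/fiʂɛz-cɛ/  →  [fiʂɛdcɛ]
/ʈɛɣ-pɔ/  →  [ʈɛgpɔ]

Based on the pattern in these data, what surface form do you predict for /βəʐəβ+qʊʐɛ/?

[βəʐəbqʊʐɛ]

The data show regressive manner assimilation: /ɣ/ → [g] before /k/; /z/ → [d] before /ɢ/; /z/ → [d] before /c/; /ɣ/ → [g] before /p/. In each pair only manner changes, matching the following consonant, while place and voice stay constant.
The rule targets /β/ (voiced bilabial fricative), which sits before the trigger /q/ (stop).
The voiced bilabial stop is [b], so /β/ → [b].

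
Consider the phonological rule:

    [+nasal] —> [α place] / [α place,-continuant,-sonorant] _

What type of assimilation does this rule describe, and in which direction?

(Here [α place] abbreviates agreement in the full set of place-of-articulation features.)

The shared variable α links the value of the place features (abbreviated [place]) on the target to the same value on the neighbouring segment, so place is the feature that assimilates.
The conditioning segment sits to the left of the focus bar, meaning the trigger precedes the segment that changes — progressive assimilation.

progressive place assimilation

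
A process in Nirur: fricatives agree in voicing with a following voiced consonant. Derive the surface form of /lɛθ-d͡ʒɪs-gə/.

[lɛðd͡ʒɪzgə]

/θ/ is a voiceless dental fricative. The following trigger /d͡ʒ/ is voiced, so /θ/ must become voiced as well.
Changing only its voicing to voiced gives [ð] — the voiced dental fricative.
The same rule applies at the second boundary: /s/ → [z] next to /g/.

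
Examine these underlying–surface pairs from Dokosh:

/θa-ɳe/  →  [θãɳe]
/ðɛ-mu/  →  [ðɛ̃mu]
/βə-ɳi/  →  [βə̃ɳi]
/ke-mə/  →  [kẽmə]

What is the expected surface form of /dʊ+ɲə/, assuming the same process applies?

The data show regressive nasality assimilation (vowel nasalisation): /a/ → [ã] before /ɳ/; /ɛ/ → [ɛ̃] before /m/; /ə/ → [ə̃] before /ɳ/; /e/ → [ẽ] before /m/ — a vowel is nasalised by an immediately following nasal consonant.
/ʊ/ sits next to the nasal /ɲ/ and is therefore nasalised to [ʊ̃].

[dʊ̃ɲə]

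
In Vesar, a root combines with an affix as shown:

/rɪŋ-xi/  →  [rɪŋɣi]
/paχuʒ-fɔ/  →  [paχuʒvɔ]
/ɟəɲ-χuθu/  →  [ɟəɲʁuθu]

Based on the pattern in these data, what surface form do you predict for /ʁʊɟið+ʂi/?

[ʁʊɟiðʐi]

The data show progressive voicing assimilation: /x/ → [ɣ] after /ŋ/; /f/ → [v] after /ʒ/; /χ/ → [ʁ] after /ɲ/. In each pair only voicing changes, matching the preceding consonant, while place and manner stay constant.
/ʂ/ is a voiceless retroflex fricative. The preceding trigger /ð/ is voiced, so /ʂ/ must become voiced as well.
Changing only its voicing to voiced gives [ʐ] — the voiced retroflex fricative.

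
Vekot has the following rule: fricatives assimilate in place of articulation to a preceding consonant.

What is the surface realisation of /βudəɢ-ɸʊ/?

[βudəɢχʊ]

The rule targets /ɸ/ (voiceless bilabial fricative), which sits after the trigger /ɢ/ (uvular).
The voiceless uvular fricative is [χ], so /ɸ/ → [χ].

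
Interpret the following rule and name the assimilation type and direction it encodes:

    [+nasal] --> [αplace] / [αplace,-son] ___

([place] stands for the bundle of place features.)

The rule copies the place features (abbreviated [place]) from the environment onto the target, so the assimilating feature is place.
The conditioning segment sits to the left of the focus bar, meaning the trigger precedes the segment that changes — progressive assimilation.

progressive place assimilation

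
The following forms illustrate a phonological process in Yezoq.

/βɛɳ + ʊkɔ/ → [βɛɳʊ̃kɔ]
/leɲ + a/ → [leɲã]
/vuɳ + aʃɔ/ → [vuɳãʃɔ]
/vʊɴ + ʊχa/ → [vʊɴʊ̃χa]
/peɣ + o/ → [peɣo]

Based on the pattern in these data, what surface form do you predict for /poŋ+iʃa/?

[poŋĩʃa]

The data show progressive nasality assimilation (vowel nasalisation): /ʊ/ → [ʊ̃] after /ɳ/; /a/ → [ã] after /ɲ/; /a/ → [ã] after /ɳ/; /ʊ/ → [ʊ̃] after /ɴ/ — a vowel is nasalised by an immediately preceding nasal consonant.
No change occurs in [peɣo] because the vowel at the boundary is adjacent to an oral consonant, not a nasal (/o/ next to /ɣ/).
/i/ sits next to the nasal /ŋ/ and is therefore nasalised to [ĩ].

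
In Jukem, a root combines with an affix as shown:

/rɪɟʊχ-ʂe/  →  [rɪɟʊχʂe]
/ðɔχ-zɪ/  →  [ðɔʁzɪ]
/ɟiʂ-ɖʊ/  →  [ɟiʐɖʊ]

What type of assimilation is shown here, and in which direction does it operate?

Comparing underlying and surface forms, /χ/ → [ʁ] is the alternation; the neighbouring /z/ is constant.
/χ/ is voiceless while /z/ is voiced; the output [ʁ] is voiced, matching the trigger — so the feature that spreads is voicing.
Place and manner are unchanged, so the assimilation is partial, not total.
The other alternating form patterns the same way: /ʂ/ → [ʐ] before /ɖ/ (voiceless → voiced, matching voiced) — only voicing changes, and always toward the following segment.
Nothing changes in [rɪɟʊχʂe]: there the adjacent consonants already agree in voicing (/χ/ and /ʂ/ are both voiceless), so this form is consistent with the same rule.
The trigger is the following segment, so the direction is regressive (anticipatory).

regressive voicing assimilation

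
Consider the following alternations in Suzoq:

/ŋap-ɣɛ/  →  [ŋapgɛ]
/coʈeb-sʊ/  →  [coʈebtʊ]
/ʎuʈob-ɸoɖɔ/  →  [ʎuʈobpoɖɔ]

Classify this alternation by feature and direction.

Comparing underlying and surface forms, /ɣ/ → [g] is the alternation; the neighbouring /p/ is constant.
The change fricative → stop matches the manner of the preceding /p/, identifying this as manner assimilation.
Place and voice are unchanged, so the assimilation is partial, not total.
The other alternating forms pattern the same way: /s/ → [t] after /b/ (fricative → stop, matching a stop); /ɸ/ → [p] after /b/ (fricative → stop, matching a stop) — only manner changes, and always toward the preceding segment.
The trigger is the preceding segment, so the direction is progressive (perseverative).

progressive manner assimilation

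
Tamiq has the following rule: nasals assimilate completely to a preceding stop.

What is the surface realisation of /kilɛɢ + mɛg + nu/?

[kilɛɢɢɛggu]

/m/ is the segment targeted by the rule; it sits immediately after /ɢ/, so it assimilates completely and surfaces as [ɢ].
The same rule applies at the second boundary: /n/ → [g] next to /g/.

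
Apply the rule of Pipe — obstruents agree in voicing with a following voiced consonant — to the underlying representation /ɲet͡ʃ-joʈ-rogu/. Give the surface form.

/t͡ʃ/ is a voiceless postalveolar affricate. The following trigger /j/ is voiced, so /t͡ʃ/ must become voiced as well.
A voiced postalveolar affricate is [d͡ʒ], so the surface segment is [d͡ʒ].
The same rule applies at the second boundary: /ʈ/ → [ɖ] next to /r/.

[ɲed͡ʒjoɖrogu]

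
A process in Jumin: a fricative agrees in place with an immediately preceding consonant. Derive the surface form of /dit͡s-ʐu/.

[dit͡szu]

/ʐ/ is a voiced retroflex fricative. The preceding trigger /t͡s/ is alveolar, so /ʐ/ must become alveolar as well.
The voiced alveolar fricative is [z], so /ʐ/ → [z].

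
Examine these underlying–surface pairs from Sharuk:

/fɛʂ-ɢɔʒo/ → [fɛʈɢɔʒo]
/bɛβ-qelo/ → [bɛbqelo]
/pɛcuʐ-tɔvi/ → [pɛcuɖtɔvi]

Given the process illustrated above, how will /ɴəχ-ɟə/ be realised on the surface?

[ɴəqɟə]

The data show regressive manner assimilation: /ʂ/ → [ʈ] before /ɢ/; /β/ → [b] before /q/; /ʐ/ → [ɖ] before /t/. In each pair only manner changes, matching the following consonant, while place and voice stay constant.
/χ/ is a voiceless uvular fricative. The following trigger /ɟ/ is a stop, so /χ/ must become a stop as well.
The voiceless uvular stop is [q], so /χ/ → [q].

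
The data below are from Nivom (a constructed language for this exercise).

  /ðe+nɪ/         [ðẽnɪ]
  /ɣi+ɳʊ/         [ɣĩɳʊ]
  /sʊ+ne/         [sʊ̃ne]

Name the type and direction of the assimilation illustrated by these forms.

The vowel /e/ surfaces as nasalised [ẽ] next to the following nasal /n/ — it has acquired the [+nasal] feature of its neighbour.
The other forms show the same pattern: /i/ → [ĩ] before /ɳ/; /ʊ/ → [ʊ̃] before /n/ — each time a vowel is nasalised next to a following nasal.
Because the conditioning nasal is to the right of the vowel that changes, the process is regressive (anticipatory).

regressive nasality assimilation (vowel nasalisation)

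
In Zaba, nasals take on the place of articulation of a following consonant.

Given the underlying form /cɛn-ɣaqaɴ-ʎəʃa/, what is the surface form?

/n/ is a voiced alveolar nasal. The following trigger /ɣ/ is velar, so /n/ must become velar as well.
Changing only its place to velar gives [ŋ] — the voiced velar nasal.
At the second juncture, /ɴ/ likewise becomes [ɲ] adjacent to /ʎ/.

[cɛŋɣaqaɲʎəʃa]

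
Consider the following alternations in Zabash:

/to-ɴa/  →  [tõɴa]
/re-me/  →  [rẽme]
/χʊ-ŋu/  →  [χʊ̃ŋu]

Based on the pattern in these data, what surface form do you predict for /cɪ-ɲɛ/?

The data show regressive nasality assimilation (vowel nasalisation): /o/ → [õ] before /ɴ/; /e/ → [ẽ] before /m/; /ʊ/ → [ʊ̃] before /ŋ/ — a vowel is nasalised by an immediately following nasal consonant.
/ɪ/ sits next to the nasal /ɲ/ and is therefore nasalised to [ɪ̃].

[cɪ̃ɲɛ]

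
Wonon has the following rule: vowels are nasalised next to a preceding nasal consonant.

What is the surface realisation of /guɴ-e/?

The vowel /e/ is adjacent to the preceding nasal /ɴ/, so it acquires [+nasal] and surfaces as [ẽ].

[guɴẽ]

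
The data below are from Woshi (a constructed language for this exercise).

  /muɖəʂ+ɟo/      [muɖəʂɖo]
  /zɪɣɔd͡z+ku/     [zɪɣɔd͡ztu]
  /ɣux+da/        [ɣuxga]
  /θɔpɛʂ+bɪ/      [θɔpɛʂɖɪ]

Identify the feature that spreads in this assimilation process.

Comparing underlying and surface forms, /ɟ/ → [ɖ] is the alternation; the neighbouring /ʂ/ is constant.
/ɟ/ is palatal while /ʂ/ is retroflex; the output [ɖ] is retroflex, matching the trigger — so the feature that spreads is place.
The same holds elsewhere in the data: /k/ → [t] after /d͡z/ (velar → alveolar, matching alveolar); /d/ → [g] after /x/ (alveolar → velar, matching velar); /b/ → [ɖ] after /ʂ/ (bilabial → retroflex, matching retroflex) — only place changes, and always toward the preceding segment.

place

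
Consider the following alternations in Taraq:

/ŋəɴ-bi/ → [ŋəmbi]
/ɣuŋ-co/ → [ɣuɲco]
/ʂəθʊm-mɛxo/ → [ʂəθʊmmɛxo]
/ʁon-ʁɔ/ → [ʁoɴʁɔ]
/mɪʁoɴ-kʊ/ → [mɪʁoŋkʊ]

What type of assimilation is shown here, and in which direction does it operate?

regressive place assimilation

Comparing underlying and surface forms, /ɴ/ → [m] is the alternation; the neighbouring /b/ is constant.
/ɴ/ is uvular while /b/ is bilabial; the output [m] is bilabial, matching the trigger — so the feature that spreads is place.
Manner and voice are unchanged, so the assimilation is partial, not total.
The other alternating forms pattern the same way: /ŋ/ → [ɲ] before /c/ (velar → palatal, matching palatal); /n/ → [ɴ] before /ʁ/ (alveolar → uvular, matching uvular); /ɴ/ → [ŋ] before /k/ (uvular → velar, matching velar) — only place changes, and always toward the following segment.
No alternation appears in [ʂəθʊmmɛxo]: there the adjacent consonants already agree in place (/m/ and /m/ are both bilabial), so this form is consistent with the same rule.
The trigger is the following segment, so the direction is regressive (anticipatory).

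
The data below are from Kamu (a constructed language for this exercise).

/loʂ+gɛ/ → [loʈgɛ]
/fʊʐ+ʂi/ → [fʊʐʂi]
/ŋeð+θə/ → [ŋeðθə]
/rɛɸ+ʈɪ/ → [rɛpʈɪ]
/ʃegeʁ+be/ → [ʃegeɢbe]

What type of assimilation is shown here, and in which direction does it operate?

Underlying /ʂ/ is realised as [ʈ] next to /g/; /g/ itself does not change.
The change fricative → stop matches the manner of the following /g/, identifying this as manner assimilation.
Place and voice are unchanged, so the assimilation is partial, not total.
The other alternating forms pattern the same way: /ɸ/ → [p] before /ʈ/ (fricative → stop, matching a stop); /ʁ/ → [ɢ] before /b/ (fricative → stop, matching a stop) — only manner changes, and always toward the following segment.
No alternation appears in [fʊʐʂi], [ŋeðθə]: there the adjacent consonants already agree in manner (/ʐ/ and /ʂ/ are both fricatives; /ð/ and /θ/ are both fricatives), so these forms are consistent with the same rule.
The trigger is the following segment, so the direction is regressive (anticipatory).

regressive manner assimilation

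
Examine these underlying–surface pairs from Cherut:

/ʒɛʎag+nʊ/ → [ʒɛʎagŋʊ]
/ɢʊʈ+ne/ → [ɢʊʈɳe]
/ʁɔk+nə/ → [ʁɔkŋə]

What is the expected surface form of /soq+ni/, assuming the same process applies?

The data show progressive place assimilation: /n/ → [ŋ] after /g/; /n/ → [ɳ] after /ʈ/; /n/ → [ŋ] after /k/. In each pair only place changes, matching the preceding consonant, while manner and voice stay constant.
/n/ is a voiced alveolar nasal. The preceding trigger /q/ is uvular, so /n/ must become uvular as well.
The voiced uvular nasal is [ɴ], so /n/ → [ɴ].

[soqɴi]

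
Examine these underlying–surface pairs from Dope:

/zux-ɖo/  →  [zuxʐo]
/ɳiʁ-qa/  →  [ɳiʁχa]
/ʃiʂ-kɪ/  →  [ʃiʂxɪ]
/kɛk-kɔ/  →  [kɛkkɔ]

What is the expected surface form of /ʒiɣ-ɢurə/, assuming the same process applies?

[ʒiɣʁurə]

The data show progressive manner assimilation: /ɖ/ → [ʐ] after /x/; /q/ → [χ] after /ʁ/; /k/ → [x] after /ʂ/. In each pair only manner changes, matching the preceding consonant, while place and voice stay constant.
Nothing changes in [kɛkkɔ]: there the adjacent consonants already agree in manner (/k/ and /k/ are both stops), so this form is consistent with the same rule.
/ɢ/ is a voiced uvular stop. The preceding trigger /ɣ/ is a fricative, so /ɢ/ must become a fricative as well.
A voiced uvular fricative is [ʁ], so the surface segment is [ʁ].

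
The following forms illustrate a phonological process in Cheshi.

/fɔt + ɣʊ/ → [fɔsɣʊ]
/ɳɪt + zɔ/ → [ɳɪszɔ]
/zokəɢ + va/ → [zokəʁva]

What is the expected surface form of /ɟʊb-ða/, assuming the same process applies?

The data show regressive manner assimilation: /t/ → [s] before /ɣ/; /t/ → [s] before /z/; /ɢ/ → [ʁ] before /v/. In each pair only manner changes, matching the following consonant, while place and voice stay constant.
/b/ is a voiced bilabial stop. The following trigger /ð/ is a fricative, so /b/ must become a fricative as well.
A voiced bilabial fricative is [β], so the surface segment is [β].

[ɟʊβða]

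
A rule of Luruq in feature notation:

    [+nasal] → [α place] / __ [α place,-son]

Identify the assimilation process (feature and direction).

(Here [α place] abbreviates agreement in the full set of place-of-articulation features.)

regressive place assimilation

The shared variable α links the value of the place features (abbreviated [place]) on the target to the same value on the neighbouring segment, so place is the feature that assimilates.
The conditioning segment sits to the right of the focus bar, meaning the trigger follows the segment that changes — regressive assimilation.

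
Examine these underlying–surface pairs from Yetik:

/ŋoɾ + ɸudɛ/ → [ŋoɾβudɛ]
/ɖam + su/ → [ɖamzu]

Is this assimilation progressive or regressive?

progressive

Underlying /ɸ/ is realised as [β] next to /ɾ/; /ɾ/ itself does not change.
The change voiceless → voiced matches the voicing of the preceding /ɾ/, identifying this as voicing assimilation.
Checking the remaining alternation: /s/ → [z] after /m/ (voiceless → voiced, matching voiced) — only voicing changes, and always toward the preceding segment.
The trigger is the preceding segment, so the direction is progressive (perseverative).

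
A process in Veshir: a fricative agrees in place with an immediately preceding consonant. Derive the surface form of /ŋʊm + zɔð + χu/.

[ŋʊmβɔðθu]

The rule targets /z/ (voiced alveolar fricative), which sits after the trigger /m/ (bilabial).
The voiced bilabial fricative is [β], so /z/ → [β].
The same rule applies at the second boundary: /χ/ → [θ] next to /ð/.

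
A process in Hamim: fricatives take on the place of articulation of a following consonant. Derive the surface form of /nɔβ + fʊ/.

[nɔvfʊ]

The rule targets /β/ (voiced bilabial fricative), which sits before the trigger /f/ (labiodental).
Changing only its place to labiodental gives [v] — the voiced labiodental fricative.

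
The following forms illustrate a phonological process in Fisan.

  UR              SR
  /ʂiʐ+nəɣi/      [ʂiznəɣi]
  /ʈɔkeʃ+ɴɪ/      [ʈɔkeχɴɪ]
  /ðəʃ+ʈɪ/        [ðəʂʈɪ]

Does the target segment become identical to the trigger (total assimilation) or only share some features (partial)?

partial assimilation

Comparing underlying and surface forms, /ʐ/ → [z] is the alternation; the neighbouring /n/ is constant.
/ʐ/ is retroflex while /n/ is alveolar; the output [z] is alveolar, matching the trigger — so the feature that spreads is place.
Manner and voice are unchanged, so the assimilation is partial, not total.
Checking the remaining alternations: /ʃ/ → [χ] before /ɴ/ (postalveolar → uvular, matching uvular); /ʃ/ → [ʂ] before /ʈ/ (postalveolar → retroflex, matching retroflex) — only place changes, and always toward the following segment.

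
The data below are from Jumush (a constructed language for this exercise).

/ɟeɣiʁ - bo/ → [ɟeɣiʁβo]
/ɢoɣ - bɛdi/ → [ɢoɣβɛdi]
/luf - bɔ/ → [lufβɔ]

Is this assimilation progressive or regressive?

progressive

The segment that alternates is /b/, which surfaces as [β] when adjacent to /ʁ/.
/b/ is a stop while /ʁ/ is a fricative; the output [β] is a fricative, matching the trigger — so the feature that spreads is manner.
The other alternating forms pattern the same way: /b/ → [β] after /ɣ/ (stop → fricative, matching a fricative); /b/ → [β] after /f/ (stop → fricative, matching a fricative) — only manner changes, and always toward the preceding segment.
Since the segment that changes follows the conditioning segment, the assimilation is progressive.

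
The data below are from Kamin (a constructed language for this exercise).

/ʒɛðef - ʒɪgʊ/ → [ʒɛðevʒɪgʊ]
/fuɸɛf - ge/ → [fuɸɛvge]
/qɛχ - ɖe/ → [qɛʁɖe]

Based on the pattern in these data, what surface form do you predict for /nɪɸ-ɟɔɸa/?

The data show regressive voicing assimilation: /f/ → [v] before /ʒ/; /f/ → [v] before /g/; /χ/ → [ʁ] before /ɖ/. In each pair only voicing changes, matching the following consonant, while place and manner stay constant.
The rule targets /ɸ/ (voiceless bilabial fricative), which sits before the trigger /ɟ/ (voiced).
The voiced bilabial fricative is [β], so /ɸ/ → [β].

[nɪβɟɔɸa]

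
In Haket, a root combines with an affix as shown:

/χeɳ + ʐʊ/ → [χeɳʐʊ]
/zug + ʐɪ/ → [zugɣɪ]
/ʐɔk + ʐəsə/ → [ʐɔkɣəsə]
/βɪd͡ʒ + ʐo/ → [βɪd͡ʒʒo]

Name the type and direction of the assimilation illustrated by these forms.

The segment that alternates is /ʐ/, which surfaces as [ɣ] when adjacent to /g/.
/ʐ/ is retroflex while /g/ is velar; the output [ɣ] is velar, matching the trigger — so the feature that spreads is place.
Manner and voice are unchanged, so the assimilation is partial, not total.
The other alternating forms pattern the same way: /ʐ/ → [ɣ] after /k/ (retroflex → velar, matching velar); /ʐ/ → [ʒ] after /d͡ʒ/ (retroflex → postalveolar, matching postalveolar) — only place changes, and always toward the preceding segment.
Nothing changes in [χeɳʐʊ]: there the adjacent consonants already agree in place (/ʐ/ and /ɳ/ are both retroflex), so this form is consistent with the same rule.
The trigger is the preceding segment, so the direction is progressive (perseverative).

progressive place assimilation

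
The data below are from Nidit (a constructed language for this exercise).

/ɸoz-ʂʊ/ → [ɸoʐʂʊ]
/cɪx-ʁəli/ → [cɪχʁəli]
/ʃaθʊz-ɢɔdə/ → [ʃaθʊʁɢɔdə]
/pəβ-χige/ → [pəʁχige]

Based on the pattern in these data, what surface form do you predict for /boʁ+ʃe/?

The data show regressive place assimilation: /z/ → [ʐ] before /ʂ/; /x/ → [χ] before /ʁ/; /z/ → [ʁ] before /ɢ/; /β/ → [ʁ] before /χ/. In each pair only place changes, matching the following consonant, while manner and voice stay constant.
/ʁ/ is a voiced uvular fricative. The following trigger /ʃ/ is postalveolar, so /ʁ/ must become postalveolar as well.
The voiced postalveolar fricative is [ʒ], so /ʁ/ → [ʒ].

[boʒʃe]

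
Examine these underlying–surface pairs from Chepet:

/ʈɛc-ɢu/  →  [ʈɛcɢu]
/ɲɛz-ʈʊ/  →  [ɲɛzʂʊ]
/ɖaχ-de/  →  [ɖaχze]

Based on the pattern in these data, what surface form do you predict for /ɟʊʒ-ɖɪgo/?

The data show progressive manner assimilation: /ʈ/ → [ʂ] after /z/; /d/ → [z] after /χ/. In each pair only manner changes, matching the preceding consonant, while place and voice stay constant.
Nothing changes in [ʈɛcɢu]: there the adjacent consonants already agree in manner (/ɢ/ and /c/ are both stops), so this form is consistent with the same rule.
The rule targets /ɖ/ (voiced retroflex stop), which sits after the trigger /ʒ/ (fricative).
Changing only its manner to fricative gives [ʐ] — the voiced retroflex fricative.

[ɟʊʒʐɪgo]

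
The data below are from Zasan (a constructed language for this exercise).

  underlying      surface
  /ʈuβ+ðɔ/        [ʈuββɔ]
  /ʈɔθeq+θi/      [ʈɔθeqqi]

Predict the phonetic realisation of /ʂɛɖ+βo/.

The data show progressive total assimilation (/ð/ → [β] after /β/; /θ/ → [q] after /q/): in every case the target segment becomes identical to its preceding neighbour, copying more than a single feature.
/β/ is the segment targeted by the rule; it sits immediately after /ɖ/, so it assimilates completely and surfaces as [ɖ].

[ʂɛɖɖo]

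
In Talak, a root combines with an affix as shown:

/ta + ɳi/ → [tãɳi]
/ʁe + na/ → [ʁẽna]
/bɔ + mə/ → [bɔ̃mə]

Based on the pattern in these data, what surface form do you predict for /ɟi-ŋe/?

The data show regressive nasality assimilation (vowel nasalisation): /a/ → [ã] before /ɳ/; /e/ → [ẽ] before /n/; /ɔ/ → [ɔ̃] before /m/ — a vowel is nasalised by an immediately following nasal consonant.
/i/ sits next to the nasal /ŋ/ and is therefore nasalised to [ĩ].

[ɟĩŋe]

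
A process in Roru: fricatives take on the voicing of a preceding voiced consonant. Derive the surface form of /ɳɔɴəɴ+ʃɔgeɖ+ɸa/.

[ɳɔɴəɴʒɔgeɖβa]

The rule targets /ʃ/ (voiceless postalveolar fricative), which sits after the trigger /ɴ/ (voiced).
A voiced postalveolar fricative is [ʒ], so the surface segment is [ʒ].
At the second juncture, /ɸ/ likewise becomes [β] adjacent to /ɖ/.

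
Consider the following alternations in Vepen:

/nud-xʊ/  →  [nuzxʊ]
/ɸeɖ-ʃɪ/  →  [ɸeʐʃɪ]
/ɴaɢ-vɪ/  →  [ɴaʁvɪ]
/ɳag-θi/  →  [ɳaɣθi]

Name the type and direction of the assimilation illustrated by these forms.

regressive manner assimilation

Comparing underlying and surface forms, /d/ → [z] is the alternation; the neighbouring /x/ is constant.
The change stop → fricative matches the manner of the following /x/, identifying this as manner assimilation.
Place and voice are unchanged, so the assimilation is partial, not total.
The other alternating forms pattern the same way: /ɖ/ → [ʐ] before /ʃ/ (stop → fricative, matching a fricative); /ɢ/ → [ʁ] before /v/ (stop → fricative, matching a fricative); /g/ → [ɣ] before /θ/ (stop → fricative, matching a fricative) — only manner changes, and always toward the following segment.
Since the segment that changes precedes the conditioning segment, the assimilation is regressive.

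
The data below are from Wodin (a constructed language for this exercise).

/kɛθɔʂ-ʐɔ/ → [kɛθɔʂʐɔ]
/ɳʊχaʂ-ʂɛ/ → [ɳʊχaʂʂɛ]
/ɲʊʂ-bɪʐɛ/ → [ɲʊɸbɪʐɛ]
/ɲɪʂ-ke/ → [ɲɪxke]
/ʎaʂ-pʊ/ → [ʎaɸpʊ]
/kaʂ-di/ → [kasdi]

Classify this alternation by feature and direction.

Comparing underlying and surface forms, /ʂ/ → [ɸ] is the alternation; the neighbouring /b/ is constant.
/ʂ/ is retroflex while /b/ is bilabial; the output [ɸ] is bilabial, matching the trigger — so the feature that spreads is place.
Manner and voice are unchanged, so the assimilation is partial, not total.
The other alternating forms pattern the same way: /ʂ/ → [x] before /k/ (retroflex → velar, matching velar); /ʂ/ → [ɸ] before /p/ (retroflex → bilabial, matching bilabial); /ʂ/ → [s] before /d/ (retroflex → alveolar, matching alveolar) — only place changes, and always toward the following segment.
Nothing changes in [kɛθɔʂʐɔ], [ɳʊχaʂʂɛ]: there the adjacent consonants already agree in place (/ʂ/ and /ʐ/ are both retroflex; /ʂ/ and /ʂ/ are both retroflex), so these forms are consistent with the same rule.
Since the segment that changes precedes the conditioning segment, the assimilation is regressive.

regressive place assimilation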